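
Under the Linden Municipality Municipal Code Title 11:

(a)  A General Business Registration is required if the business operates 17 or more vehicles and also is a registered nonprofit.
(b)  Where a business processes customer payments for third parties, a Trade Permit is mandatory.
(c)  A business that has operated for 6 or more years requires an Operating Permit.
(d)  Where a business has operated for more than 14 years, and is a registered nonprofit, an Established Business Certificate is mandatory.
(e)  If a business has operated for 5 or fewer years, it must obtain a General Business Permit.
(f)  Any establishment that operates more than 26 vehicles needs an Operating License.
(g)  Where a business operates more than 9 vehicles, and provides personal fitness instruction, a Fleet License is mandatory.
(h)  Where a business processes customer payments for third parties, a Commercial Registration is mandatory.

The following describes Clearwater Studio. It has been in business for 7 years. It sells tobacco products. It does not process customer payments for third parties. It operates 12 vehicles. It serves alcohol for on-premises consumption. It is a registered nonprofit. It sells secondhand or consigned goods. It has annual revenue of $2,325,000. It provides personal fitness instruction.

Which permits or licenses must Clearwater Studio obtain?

Fleet License, Operating Permit

(a) vehicles 12 < 17; is a registered nonprofit → General Business Registration not required.
(b) does not process customer payments for third parties → Trade Permit not required.
(c) years in business 7 ≥ 6 → Operating Permit required.
(d) years in business 7 ≤ 14; is a registered nonprofit → Established Business Certificate not required.
(e) years in business 7 > 5 → General Business Permit not required.
(f) vehicles 12 ≤ 26 → Operating License not required.
(g) vehicles 12 > 9; provides personal fitness instruction → Fleet License required.
(h) does not process customer payments for third parties → Commercial Registration not required.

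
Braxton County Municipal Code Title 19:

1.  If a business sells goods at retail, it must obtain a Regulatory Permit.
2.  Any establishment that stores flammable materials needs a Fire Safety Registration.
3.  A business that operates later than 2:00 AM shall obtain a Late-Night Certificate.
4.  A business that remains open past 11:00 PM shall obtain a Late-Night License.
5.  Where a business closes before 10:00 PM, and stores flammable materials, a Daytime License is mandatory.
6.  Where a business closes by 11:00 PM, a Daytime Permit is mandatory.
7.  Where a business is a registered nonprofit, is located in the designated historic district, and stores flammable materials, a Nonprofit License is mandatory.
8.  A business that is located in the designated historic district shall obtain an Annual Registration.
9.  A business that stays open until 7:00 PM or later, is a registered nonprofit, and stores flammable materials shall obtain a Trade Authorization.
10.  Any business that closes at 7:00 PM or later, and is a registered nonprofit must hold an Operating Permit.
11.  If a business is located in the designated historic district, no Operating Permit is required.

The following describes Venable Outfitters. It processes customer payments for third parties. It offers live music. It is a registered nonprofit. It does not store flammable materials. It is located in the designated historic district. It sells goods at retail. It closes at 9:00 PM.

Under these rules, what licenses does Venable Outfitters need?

Annual Registration, Daytime Permit, Regulatory Permit

1. sells goods at retail → Regulatory Permit required.
2. does not store flammable materials → Fire Safety Registration not required.
3. closes 9:00 PM, at/before 2:00 AM → Late-Night Certificate not required.
4. closes 9:00 PM, at/before 11:00 PM → Late-Night License not required.
5. closes 9:00 PM, at/before 10:00 PM; does not store flammable materials → Daytime License not required.
6. closes 9:00 PM, at/before 11:00 PM → Daytime Permit required.
7. is a registered nonprofit; is located in the designated historic district; does not store flammable materials → Nonprofit License not required.
8. is located in the designated historic district → Annual Registration required.
9. closes 9:00 PM, after 7:00 PM; is a registered nonprofit; does not store flammable materials → Trade Authorization not required.
10. closes 9:00 PM, after 7:00 PM; is a registered nonprofit → Operating Permit required.
11. is located in the designated historic district → exempt from Operating Permit.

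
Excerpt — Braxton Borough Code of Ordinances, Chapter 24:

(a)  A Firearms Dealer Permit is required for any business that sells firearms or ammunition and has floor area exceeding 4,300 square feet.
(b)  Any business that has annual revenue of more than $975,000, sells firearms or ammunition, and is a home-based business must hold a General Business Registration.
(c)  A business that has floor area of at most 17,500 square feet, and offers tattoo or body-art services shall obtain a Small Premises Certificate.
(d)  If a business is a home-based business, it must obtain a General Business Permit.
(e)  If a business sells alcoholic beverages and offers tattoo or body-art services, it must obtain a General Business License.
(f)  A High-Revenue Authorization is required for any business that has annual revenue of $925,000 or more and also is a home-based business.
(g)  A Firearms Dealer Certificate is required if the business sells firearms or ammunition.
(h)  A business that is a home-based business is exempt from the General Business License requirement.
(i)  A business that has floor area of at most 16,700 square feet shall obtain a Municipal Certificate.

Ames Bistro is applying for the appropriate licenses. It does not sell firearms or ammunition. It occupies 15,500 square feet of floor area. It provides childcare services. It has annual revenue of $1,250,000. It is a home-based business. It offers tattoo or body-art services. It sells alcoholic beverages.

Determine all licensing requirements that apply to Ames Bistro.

(a) does not sell firearms or ammunition; floor area 15,500 square feet > 4,300 square feet → Firearms Dealer Permit not required.
(b) revenue $1,250,000 > $975,000; does not sell firearms or ammunition; is a home-based business → General Business Registration not required.
(c) floor area 15,500 square feet ≤ 17,500 square feet; offers tattoo or body-art services → Small Premises Certificate required.
(d) is a home-based business → General Business Permit required.
(e) sells alcoholic beverages; offers tattoo or body-art services → General Business License required.
(f) revenue $1,250,000 ≥ $925,000; is a home-based business → High-Revenue Authorization required.
(g) does not sell firearms or ammunition → Firearms Dealer Certificate not required.
(h) is a home-based business → exempt from General Business License.
(i) floor area 15,500 square feet ≤ 16,700 square feet → Municipal Certificate required.

General Business Permit, High-Revenue Authorization, Municipal Certificate, Small Premises Certificate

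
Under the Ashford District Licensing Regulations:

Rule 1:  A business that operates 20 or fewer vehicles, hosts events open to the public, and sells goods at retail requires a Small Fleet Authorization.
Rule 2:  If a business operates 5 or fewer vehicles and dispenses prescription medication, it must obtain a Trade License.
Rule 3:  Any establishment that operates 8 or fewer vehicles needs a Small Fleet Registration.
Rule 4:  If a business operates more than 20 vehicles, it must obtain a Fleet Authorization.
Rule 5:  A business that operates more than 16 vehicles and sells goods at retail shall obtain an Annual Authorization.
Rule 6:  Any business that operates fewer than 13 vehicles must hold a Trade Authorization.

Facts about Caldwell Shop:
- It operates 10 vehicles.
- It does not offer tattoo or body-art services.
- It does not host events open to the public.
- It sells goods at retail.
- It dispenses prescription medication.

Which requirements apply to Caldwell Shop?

Trade Authorization

Rule 1: vehicles 10 ≤ 20; does not host events open to the public; sells goods at retail → Small Fleet Authorization not required.
Rule 2: vehicles 10 > 5; dispenses prescription medication → Trade License not required.
Rule 3: vehicles 10 > 8 → Small Fleet Registration not required.
Rule 4: vehicles 10 ≤ 20 → Fleet Authorization not required.
Rule 5: vehicles 10 ≤ 16; sells goods at retail → Annual Authorization not required.
Rule 6: vehicles 10 < 13 → Trade Authorization required.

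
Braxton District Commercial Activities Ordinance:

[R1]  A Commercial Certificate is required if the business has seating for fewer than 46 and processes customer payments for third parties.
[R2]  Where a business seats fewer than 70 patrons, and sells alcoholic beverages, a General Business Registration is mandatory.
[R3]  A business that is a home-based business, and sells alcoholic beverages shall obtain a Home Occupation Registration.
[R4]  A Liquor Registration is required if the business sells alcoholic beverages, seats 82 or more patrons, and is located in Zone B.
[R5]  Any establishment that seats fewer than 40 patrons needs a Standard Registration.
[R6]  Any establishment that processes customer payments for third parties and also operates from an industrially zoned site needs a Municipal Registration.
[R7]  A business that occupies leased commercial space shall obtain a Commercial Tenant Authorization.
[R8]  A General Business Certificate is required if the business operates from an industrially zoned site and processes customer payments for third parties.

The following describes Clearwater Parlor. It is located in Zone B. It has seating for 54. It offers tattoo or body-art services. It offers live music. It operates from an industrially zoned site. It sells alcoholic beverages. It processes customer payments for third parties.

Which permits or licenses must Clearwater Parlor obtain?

[R1] seating 54 ≥ 46; processes customer payments for third parties → Commercial Certificate not required.
[R2] seating 54 < 70; sells alcoholic beverages → General Business Registration required.
[R3] operates from an industrially zoned site (not: is a home-based business); sells alcoholic beverages → Home Occupation Registration not required.
[R4] sells alcoholic beverages; seating 54 < 82; is located in Zone B → Liquor Registration not required.
[R5] seating 54 ≥ 40 → Standard Registration not required.
[R6] processes customer payments for third parties; operates from an industrially zoned site → Municipal Registration required.
[R7] operates from an industrially zoned site (not: occupies leased commercial space) → Commercial Tenant Authorization not required.
[R8] operates from an industrially zoned site; processes customer payments for third parties → General Business Certificate required.

General Business Certificate, General Business Registration, Municipal Registration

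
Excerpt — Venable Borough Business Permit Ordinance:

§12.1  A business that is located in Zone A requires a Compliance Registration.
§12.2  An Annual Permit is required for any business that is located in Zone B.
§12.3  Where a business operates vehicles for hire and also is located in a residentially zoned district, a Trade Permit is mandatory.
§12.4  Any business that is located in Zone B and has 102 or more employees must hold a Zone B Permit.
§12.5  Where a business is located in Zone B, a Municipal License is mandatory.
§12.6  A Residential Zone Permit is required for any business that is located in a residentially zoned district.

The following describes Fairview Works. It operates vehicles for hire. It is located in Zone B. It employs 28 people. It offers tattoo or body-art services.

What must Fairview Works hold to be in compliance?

Annual Permit, Municipal License

§12.1 is located in Zone B (not: is located in Zone A) → Compliance Registration not required.
§12.2 is located in Zone B → Annual Permit required.
§12.3 operates vehicles for hire; is located in Zone B (not: is located in a residentially zoned district) → Trade Permit not required.
§12.4 is located in Zone B; employees 28 < 102 → Zone B Permit not required.
§12.5 is located in Zone B → Municipal License required.
§12.6 is located in Zone B (not: is located in a residentially zoned district) → Residential Zone Permit not required.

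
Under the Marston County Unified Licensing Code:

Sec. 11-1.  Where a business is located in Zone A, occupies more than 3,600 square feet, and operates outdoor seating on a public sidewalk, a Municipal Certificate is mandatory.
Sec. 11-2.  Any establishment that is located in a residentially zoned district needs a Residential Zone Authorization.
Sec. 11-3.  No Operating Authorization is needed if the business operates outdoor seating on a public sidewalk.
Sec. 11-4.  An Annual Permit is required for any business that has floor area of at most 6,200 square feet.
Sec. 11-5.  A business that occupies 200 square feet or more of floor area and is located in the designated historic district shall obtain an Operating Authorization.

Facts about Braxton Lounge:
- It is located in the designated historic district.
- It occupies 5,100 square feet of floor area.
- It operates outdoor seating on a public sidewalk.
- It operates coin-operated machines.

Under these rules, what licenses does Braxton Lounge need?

Sec. 11-1. is located in the designated historic district (not: is located in Zone A); floor area 5,100 square feet > 3,600 square feet; operates outdoor seating on a public sidewalk → Municipal Certificate not required.
Sec. 11-2. is located in the designated historic district (not: is located in a residentially zoned district) → Residential Zone Authorization not required.
Sec. 11-3. operates outdoor seating on a public sidewalk → exempt from Operating Authorization.
Sec. 11-4. floor area 5,100 square feet ≤ 6,200 square feet → Annual Permit required.
Sec. 11-5. floor area 5,100 square feet ≥ 200 square feet; is located in the designated historic district → Operating Authorization required.

Annual Permit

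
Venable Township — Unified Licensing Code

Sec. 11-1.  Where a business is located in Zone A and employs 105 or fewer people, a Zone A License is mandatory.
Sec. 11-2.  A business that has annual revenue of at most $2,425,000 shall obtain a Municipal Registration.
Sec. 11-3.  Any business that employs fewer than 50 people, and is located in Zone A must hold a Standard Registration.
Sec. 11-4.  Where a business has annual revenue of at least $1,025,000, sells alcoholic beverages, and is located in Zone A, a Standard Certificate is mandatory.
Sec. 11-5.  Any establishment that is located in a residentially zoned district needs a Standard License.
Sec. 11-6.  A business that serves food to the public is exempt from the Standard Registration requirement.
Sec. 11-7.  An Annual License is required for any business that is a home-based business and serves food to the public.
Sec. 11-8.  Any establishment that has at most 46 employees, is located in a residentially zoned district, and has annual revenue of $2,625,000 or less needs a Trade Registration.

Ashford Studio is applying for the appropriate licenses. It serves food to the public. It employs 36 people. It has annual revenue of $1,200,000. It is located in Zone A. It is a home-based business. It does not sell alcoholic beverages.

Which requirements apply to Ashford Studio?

Sec. 11-1. is located in Zone A; employees 36 ≤ 105 → Zone A License required.
Sec. 11-2. revenue $1,200,000 ≤ $2,425,000 → Municipal Registration required.
Sec. 11-3. employees 36 < 50; is located in Zone A → Standard Registration required.
Sec. 11-4. revenue $1,200,000 ≥ $1,025,000; does not sell alcoholic beverages; is located in Zone A → Standard Certificate not required.
Sec. 11-5. is located in Zone A (not: is located in a residentially zoned district) → Standard License not required.
Sec. 11-6. serves food to the public → exempt from Standard Registration.
Sec. 11-7. is a home-based business; serves food to the public → Annual License required.
Sec. 11-8. employees 36 ≤ 46; is located in Zone A (not: is located in a residentially zoned district); revenue $1,200,000 ≤ $2,625,000 → Trade Registration not required.

Annual License, Municipal Registration, Zone A License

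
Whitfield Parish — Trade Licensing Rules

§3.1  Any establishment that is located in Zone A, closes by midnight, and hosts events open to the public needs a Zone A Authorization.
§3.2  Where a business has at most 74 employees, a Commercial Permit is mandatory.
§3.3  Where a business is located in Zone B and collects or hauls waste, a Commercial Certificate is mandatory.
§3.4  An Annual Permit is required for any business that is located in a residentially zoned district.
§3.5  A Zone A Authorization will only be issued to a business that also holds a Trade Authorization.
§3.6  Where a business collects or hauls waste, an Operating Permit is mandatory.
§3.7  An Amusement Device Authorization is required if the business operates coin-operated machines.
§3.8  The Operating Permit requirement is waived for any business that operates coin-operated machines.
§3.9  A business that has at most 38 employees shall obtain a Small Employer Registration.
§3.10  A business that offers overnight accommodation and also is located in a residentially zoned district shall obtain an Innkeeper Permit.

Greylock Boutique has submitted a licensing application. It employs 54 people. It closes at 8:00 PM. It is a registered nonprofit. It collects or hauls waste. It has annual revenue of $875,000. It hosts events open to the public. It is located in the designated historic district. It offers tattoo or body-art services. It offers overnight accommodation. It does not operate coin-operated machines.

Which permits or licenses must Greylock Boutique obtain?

Commercial Permit, Operating Permit

§3.1 is located in the designated historic district (not: is located in Zone A); closes 8:00 PM, at/before midnight; hosts events open to the public → Zone A Authorization not required.
§3.2 employees 54 ≤ 74 → Commercial Permit required.
§3.3 is located in the designated historic district (not: is located in Zone B); collects or hauls waste → Commercial Certificate not required.
§3.4 is located in the designated historic district (not: is located in a residentially zoned district) → Annual Permit not required.
§3.5 Zone A Authorization is not required → no effect.
§3.6 collects or hauls waste → Operating Permit required.
§3.7 does not operate coin-operated machines → Amusement Device Authorization not required.
§3.8 does not operate coin-operated machines → Operating Permit exemption does not apply.
§3.9 employees 54 > 38 → Small Employer Registration not required.
§3.10 offers overnight accommodation; is located in the designated historic district (not: is located in a residentially zoned district) → Innkeeper Permit not required.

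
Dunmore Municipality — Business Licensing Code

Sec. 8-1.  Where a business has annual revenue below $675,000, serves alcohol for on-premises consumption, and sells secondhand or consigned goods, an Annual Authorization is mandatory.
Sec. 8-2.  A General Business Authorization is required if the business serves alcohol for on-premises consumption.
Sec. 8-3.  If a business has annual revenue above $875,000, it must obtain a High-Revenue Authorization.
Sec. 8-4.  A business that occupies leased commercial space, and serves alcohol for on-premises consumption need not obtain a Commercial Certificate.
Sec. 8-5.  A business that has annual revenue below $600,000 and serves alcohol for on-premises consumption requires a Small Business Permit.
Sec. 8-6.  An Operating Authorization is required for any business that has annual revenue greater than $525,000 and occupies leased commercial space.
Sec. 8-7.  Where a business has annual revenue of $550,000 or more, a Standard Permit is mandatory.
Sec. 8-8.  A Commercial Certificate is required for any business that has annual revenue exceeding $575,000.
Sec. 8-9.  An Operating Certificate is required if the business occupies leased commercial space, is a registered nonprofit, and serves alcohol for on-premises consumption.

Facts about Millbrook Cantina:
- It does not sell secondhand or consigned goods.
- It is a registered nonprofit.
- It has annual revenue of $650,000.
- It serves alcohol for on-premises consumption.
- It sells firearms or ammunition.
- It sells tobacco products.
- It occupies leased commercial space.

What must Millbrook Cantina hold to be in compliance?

Sec. 8-1. revenue $650,000 < $675,000; serves alcohol for on-premises consumption; does not sell secondhand or consigned goods → Annual Authorization not required.
Sec. 8-2. serves alcohol for on-premises consumption → General Business Authorization required.
Sec. 8-3. revenue $650,000 ≤ $875,000 → High-Revenue Authorization not required.
Sec. 8-4. occupies leased commercial space; serves alcohol for on-premises consumption → exempt from Commercial Certificate.
Sec. 8-5. revenue $650,000 ≥ $600,000; serves alcohol for on-premises consumption → Small Business Permit not required.
Sec. 8-6. revenue $650,000 > $525,000; occupies leased commercial space → Operating Authorization required.
Sec. 8-7. revenue $650,000 ≥ $550,000 → Standard Permit required.
Sec. 8-8. revenue $650,000 > $575,000 → Commercial Certificate required.
Sec. 8-9. occupies leased commercial space; is a registered nonprofit; serves alcohol for on-premises consumption → Operating Certificate required.

General Business Authorization, Operating Authorization, Operating Certificate, Standard Permit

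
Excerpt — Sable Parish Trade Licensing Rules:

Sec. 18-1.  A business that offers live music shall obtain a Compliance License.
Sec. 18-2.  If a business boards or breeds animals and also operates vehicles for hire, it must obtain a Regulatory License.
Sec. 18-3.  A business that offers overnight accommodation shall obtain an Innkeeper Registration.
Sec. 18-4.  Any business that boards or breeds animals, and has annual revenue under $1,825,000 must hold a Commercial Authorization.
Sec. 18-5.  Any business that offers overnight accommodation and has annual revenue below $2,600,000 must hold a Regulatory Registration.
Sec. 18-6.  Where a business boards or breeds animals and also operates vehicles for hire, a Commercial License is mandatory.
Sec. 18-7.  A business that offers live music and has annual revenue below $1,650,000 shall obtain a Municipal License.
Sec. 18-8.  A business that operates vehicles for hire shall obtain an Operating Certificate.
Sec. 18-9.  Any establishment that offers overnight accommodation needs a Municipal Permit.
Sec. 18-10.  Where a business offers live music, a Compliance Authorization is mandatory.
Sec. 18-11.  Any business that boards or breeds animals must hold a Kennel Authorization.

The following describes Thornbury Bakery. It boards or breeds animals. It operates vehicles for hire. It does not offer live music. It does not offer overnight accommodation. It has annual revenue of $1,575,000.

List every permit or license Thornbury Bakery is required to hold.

Sec. 18-1. does not offer live music → Compliance License not required.
Sec. 18-2. boards or breeds animals; operates vehicles for hire → Regulatory License required.
Sec. 18-3. does not offer overnight accommodation → Innkeeper Registration not required.
Sec. 18-4. boards or breeds animals; revenue $1,575,000 < $1,825,000 → Commercial Authorization required.
Sec. 18-5. does not offer overnight accommodation; revenue $1,575,000 < $2,600,000 → Regulatory Registration not required.
Sec. 18-6. boards or breeds animals; operates vehicles for hire → Commercial License required.
Sec. 18-7. does not offer live music; revenue $1,575,000 < $1,650,000 → Municipal License not required.
Sec. 18-8. operates vehicles for hire → Operating Certificate required.
Sec. 18-9. does not offer overnight accommodation → Municipal Permit not required.
Sec. 18-10. does not offer live music → Compliance Authorization not required.
Sec. 18-11. boards or breeds animals → Kennel Authorization required.

Commercial Authorization, Commercial License, Kennel Authorization, Operating Certificate, Regulatory License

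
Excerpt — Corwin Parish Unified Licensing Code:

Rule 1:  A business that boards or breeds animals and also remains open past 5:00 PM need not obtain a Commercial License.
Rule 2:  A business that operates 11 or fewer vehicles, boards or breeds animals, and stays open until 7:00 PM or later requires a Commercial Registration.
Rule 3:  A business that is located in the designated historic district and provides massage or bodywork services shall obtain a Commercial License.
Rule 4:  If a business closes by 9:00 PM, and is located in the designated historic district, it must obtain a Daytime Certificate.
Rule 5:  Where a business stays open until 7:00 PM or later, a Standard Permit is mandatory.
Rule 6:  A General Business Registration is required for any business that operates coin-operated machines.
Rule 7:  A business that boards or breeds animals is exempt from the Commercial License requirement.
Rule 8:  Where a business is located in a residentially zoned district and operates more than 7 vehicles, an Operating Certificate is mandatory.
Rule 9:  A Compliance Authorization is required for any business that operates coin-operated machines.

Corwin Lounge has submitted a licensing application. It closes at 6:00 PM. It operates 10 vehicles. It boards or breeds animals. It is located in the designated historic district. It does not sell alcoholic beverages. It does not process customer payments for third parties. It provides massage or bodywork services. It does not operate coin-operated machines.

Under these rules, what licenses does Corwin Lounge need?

Rule 1: boards or breeds animals; closes 6:00 PM, after 5:00 PM → exempt from Commercial License.
Rule 2: vehicles 10 ≤ 11; boards or breeds animals; closes 6:00 PM, at/before 7:00 PM → Commercial Registration not required.
Rule 3: is located in the designated historic district; provides massage or bodywork services → Commercial License required.
Rule 4: closes 6:00 PM, at/before 9:00 PM; is located in the designated historic district → Daytime Certificate required.
Rule 5: closes 6:00 PM, at/before 7:00 PM → Standard Permit not required.
Rule 6: does not operate coin-operated machines → General Business Registration not required.
Rule 7: boards or breeds animals → exempt from Commercial License.
Rule 8: is located in the designated historic district (not: is located in a residentially zoned district); vehicles 10 > 7 → Operating Certificate not required.
Rule 9: does not operate coin-operated machines → Compliance Authorization not required.

Daytime Certificate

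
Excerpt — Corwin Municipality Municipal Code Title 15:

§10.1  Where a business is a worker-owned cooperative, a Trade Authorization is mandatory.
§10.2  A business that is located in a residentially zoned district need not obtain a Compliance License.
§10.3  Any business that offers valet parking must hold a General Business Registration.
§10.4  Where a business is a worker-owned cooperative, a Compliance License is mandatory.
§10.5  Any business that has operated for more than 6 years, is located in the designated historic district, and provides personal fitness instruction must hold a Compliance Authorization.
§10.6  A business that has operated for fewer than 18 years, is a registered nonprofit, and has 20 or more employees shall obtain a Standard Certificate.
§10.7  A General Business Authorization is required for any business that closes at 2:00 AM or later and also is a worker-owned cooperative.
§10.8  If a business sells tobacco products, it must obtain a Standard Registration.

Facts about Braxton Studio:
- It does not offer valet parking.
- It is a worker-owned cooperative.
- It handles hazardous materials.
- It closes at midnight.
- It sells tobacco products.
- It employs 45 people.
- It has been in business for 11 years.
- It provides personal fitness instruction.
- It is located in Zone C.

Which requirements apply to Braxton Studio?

§10.1 is a worker-owned cooperative → Trade Authorization required.
§10.2 is located in Zone C (not: is located in a residentially zoned district) → Compliance License exemption does not apply.
§10.3 does not offer valet parking → General Business Registration not required.
§10.4 is a worker-owned cooperative → Compliance License required.
§10.5 years in business 11 > 6; is located in Zone C (not: is located in the designated historic district); provides personal fitness instruction → Compliance Authorization not required.
§10.6 years in business 11 < 18; is a worker-owned cooperative (not: is a registered nonprofit); employees 45 ≥ 20 → Standard Certificate not required.
§10.7 closes midnight, at/before 2:00 AM; is a worker-owned cooperative → General Business Authorization not required.
§10.8 sells tobacco products → Standard Registration required.

Compliance License, Standard Registration, Trade Authorization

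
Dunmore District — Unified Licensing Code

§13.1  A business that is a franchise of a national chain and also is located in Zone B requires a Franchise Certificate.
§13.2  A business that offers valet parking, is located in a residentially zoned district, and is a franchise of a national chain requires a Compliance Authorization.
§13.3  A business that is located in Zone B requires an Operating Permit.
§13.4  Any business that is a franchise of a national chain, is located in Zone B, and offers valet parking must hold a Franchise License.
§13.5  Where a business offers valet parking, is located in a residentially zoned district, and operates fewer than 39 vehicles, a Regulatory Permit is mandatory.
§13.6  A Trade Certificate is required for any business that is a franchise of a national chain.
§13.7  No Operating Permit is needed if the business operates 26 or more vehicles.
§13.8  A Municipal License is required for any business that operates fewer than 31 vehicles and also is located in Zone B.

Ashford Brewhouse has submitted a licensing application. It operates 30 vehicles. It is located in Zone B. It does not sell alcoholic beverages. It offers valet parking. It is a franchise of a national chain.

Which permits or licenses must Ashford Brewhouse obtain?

§13.1 is a franchise of a national chain; is located in Zone B → Franchise Certificate required.
§13.2 offers valet parking; is located in Zone B (not: is located in a residentially zoned district); is a franchise of a national chain → Compliance Authorization not required.
§13.3 is located in Zone B → Operating Permit required.
§13.4 is a franchise of a national chain; is located in Zone B; offers valet parking → Franchise License required.
§13.5 offers valet parking; is located in Zone B (not: is located in a residentially zoned district); vehicles 30 < 39 → Regulatory Permit not required.
§13.6 is a franchise of a national chain → Trade Certificate required.
§13.7 vehicles 30 ≥ 26 → exempt from Operating Permit.
§13.8 vehicles 30 < 31; is located in Zone B → Municipal License required.

Franchise Certificate, Franchise License, Municipal License, Trade Certificate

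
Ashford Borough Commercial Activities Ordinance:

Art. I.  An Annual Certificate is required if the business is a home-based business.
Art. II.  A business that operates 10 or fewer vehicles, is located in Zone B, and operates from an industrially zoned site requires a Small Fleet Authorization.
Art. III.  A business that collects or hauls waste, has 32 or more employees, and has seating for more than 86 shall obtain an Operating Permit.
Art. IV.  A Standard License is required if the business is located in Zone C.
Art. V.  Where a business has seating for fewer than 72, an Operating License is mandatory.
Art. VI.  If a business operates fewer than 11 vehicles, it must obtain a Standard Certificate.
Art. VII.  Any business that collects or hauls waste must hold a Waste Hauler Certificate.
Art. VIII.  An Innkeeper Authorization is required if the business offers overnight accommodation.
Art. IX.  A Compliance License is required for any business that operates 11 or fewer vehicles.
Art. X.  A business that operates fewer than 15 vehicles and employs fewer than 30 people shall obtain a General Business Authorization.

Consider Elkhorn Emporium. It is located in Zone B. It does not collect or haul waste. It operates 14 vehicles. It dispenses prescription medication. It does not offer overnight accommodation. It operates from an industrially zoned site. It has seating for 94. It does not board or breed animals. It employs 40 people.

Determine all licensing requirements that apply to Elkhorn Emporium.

Art. I. operates from an industrially zoned site (not: is a home-based business) → Annual Certificate not required.
Art. II. vehicles 14 > 10; is located in Zone B; operates from an industrially zoned site → Small Fleet Authorization not required.
Art. III. does not collect or haul waste; employees 40 ≥ 32; seating 94 > 86 → Operating Permit not required.
Art. IV. is located in Zone B (not: is located in Zone C) → Standard License not required.
Art. V. seating 94 ≥ 72 → Operating License not required.
Art. VI. vehicles 14 ≥ 11 → Standard Certificate not required.
Art. VII. does not collect or haul waste → Waste Hauler Certificate not required.
Art. VIII. does not offer overnight accommodation → Innkeeper Authorization not required.
Art. IX. vehicles 14 > 11 → Compliance License not required.
Art. X. vehicles 14 < 15; employees 40 ≥ 30 → General Business Authorization not required.

None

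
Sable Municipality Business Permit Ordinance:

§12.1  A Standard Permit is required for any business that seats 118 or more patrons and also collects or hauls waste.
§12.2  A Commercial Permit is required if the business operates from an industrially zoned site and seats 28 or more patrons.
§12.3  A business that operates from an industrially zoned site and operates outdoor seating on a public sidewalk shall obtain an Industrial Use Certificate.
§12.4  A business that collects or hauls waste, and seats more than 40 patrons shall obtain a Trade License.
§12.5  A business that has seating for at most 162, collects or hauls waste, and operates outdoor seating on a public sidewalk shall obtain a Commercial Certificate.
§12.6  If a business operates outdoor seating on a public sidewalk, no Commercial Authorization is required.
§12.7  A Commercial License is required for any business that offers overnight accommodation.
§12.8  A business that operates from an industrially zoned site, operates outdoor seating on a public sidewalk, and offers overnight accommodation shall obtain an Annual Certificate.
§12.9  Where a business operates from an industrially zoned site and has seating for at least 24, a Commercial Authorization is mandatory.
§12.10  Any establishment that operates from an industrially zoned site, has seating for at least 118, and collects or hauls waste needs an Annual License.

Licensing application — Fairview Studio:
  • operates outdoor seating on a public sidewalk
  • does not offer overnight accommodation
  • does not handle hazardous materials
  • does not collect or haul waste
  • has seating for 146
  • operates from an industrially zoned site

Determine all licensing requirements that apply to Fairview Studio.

§12.1 seating 146 ≥ 118; does not collect or haul waste → Standard Permit not required.
§12.2 operates from an industrially zoned site; seating 146 ≥ 28 → Commercial Permit required.
§12.3 operates from an industrially zoned site; operates outdoor seating on a public sidewalk → Industrial Use Certificate required.
§12.4 does not collect or haul waste; seating 146 > 40 → Trade License not required.
§12.5 seating 146 ≤ 162; does not collect or haul waste; operates outdoor seating on a public sidewalk → Commercial Certificate not required.
§12.6 operates outdoor seating on a public sidewalk → exempt from Commercial Authorization.
§12.7 does not offer overnight accommodation → Commercial License not required.
§12.8 operates from an industrially zoned site; operates outdoor seating on a public sidewalk; does not offer overnight accommodation → Annual Certificate not required.
§12.9 operates from an industrially zoned site; seating 146 ≥ 24 → Commercial Authorization required.
§12.10 operates from an industrially zoned site; seating 146 ≥ 118; does not collect or haul waste → Annual License not required.

Commercial Permit, Industrial Use Certificate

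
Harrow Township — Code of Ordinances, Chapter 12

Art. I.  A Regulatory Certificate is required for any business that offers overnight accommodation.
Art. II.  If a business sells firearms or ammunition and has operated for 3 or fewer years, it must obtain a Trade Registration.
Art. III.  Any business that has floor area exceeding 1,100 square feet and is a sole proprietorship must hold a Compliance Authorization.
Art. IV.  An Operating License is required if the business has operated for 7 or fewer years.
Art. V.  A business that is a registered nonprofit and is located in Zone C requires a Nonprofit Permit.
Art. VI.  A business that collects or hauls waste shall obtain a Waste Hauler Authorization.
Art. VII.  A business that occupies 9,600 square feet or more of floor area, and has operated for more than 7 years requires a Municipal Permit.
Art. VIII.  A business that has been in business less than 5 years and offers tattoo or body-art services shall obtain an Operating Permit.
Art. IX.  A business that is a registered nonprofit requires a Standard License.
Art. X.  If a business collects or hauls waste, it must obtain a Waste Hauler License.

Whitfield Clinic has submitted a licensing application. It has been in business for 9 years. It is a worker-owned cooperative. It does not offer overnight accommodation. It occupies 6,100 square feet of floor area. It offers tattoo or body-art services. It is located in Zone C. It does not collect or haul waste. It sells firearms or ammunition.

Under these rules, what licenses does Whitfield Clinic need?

Art. I. does not offer overnight accommodation → Regulatory Certificate not required.
Art. II. sells firearms or ammunition; years in business 9 > 3 → Trade Registration not required.
Art. III. floor area 6,100 square feet > 1,100 square feet; is a worker-owned cooperative (not: is a sole proprietorship) → Compliance Authorization not required.
Art. IV. years in business 9 > 7 → Operating License not required.
Art. V. is a worker-owned cooperative (not: is a registered nonprofit); is located in Zone C → Nonprofit Permit not required.
Art. VI. does not collect or haul waste → Waste Hauler Authorization not required.
Art. VII. floor area 6,100 square feet < 9,600 square feet; years in business 9 > 7 → Municipal Permit not required.
Art. VIII. years in business 9 ≥ 5; offers tattoo or body-art services → Operating Permit not required.
Art. IX. is a worker-owned cooperative (not: is a registered nonprofit) → Standard License not required.
Art. X. does not collect or haul waste → Waste Hauler License not required.

None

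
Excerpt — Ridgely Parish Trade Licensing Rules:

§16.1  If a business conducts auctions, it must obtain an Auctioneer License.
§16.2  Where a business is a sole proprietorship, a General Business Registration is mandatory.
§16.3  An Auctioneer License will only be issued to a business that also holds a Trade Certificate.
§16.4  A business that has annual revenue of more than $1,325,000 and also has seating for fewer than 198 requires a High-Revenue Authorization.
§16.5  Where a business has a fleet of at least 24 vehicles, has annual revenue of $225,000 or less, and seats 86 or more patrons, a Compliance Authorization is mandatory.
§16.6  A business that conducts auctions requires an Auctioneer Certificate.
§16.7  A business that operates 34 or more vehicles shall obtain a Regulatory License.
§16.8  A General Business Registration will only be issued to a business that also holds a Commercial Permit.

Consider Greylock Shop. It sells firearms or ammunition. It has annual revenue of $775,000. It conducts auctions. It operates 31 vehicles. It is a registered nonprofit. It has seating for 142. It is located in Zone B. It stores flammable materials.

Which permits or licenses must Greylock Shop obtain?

Auctioneer Certificate, Auctioneer License, Trade Certificate

§16.1 conducts auctions → Auctioneer License required.
§16.2 is a registered nonprofit (not: is a sole proprietorship) → General Business Registration not required.
§16.3 Auctioneer License is required → Trade Certificate also required.
§16.4 revenue $775,000 ≤ $1,325,000; seating 142 < 198 → High-Revenue Authorization not required.
§16.5 vehicles 31 ≥ 24; revenue $775,000 > $225,000; seating 142 ≥ 86 → Compliance Authorization not required.
§16.6 conducts auctions → Auctioneer Certificate required.
§16.7 vehicles 31 < 34 → Regulatory License not required.
§16.8 General Business Registration is not required → no effect.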